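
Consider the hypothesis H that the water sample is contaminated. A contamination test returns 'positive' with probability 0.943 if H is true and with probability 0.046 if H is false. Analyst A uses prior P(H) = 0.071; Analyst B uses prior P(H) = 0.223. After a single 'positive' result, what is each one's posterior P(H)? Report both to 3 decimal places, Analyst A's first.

Analyst A: 0.610; Analyst B: 0.855

The likelihood ratio for a 'positive' result is 0.943/0.046 = 20.500.
Analyst A: prior odds 0.071/0.929 = 0.076426; posterior odds 1.5667; posterior probability 0.610.
Analyst B: prior odds 0.223/0.777 = 0.28700; posterior odds 5.8835; posterior probability 0.855.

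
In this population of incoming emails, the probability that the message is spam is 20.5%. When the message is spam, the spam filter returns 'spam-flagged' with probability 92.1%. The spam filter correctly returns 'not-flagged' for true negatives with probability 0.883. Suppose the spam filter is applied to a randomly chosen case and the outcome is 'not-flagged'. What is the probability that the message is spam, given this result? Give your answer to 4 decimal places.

Write H for 'the message is spam'. Prior odds H:¬H = 0.205/0.795 = 0.25786. For the 'not-flagged' outcome, the likelihood ratio is 0.079/0.883 = 0.089468.
Posterior odds = 0.25786 × 0.089468 = 0.023070, so P(H|E) = 0.023070/(1+0.023070) = 0.0226.

P(H | E) ≈ 0.0226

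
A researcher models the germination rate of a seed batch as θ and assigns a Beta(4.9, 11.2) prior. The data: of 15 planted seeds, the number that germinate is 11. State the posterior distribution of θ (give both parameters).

The binomial likelihood is conjugate to the Beta prior: with 11 successes and 4 failures, the posterior is Beta(4.9+11, 11.2+4) = Beta(15.9, 15.2).

Posterior: Beta(15.9, 15.2)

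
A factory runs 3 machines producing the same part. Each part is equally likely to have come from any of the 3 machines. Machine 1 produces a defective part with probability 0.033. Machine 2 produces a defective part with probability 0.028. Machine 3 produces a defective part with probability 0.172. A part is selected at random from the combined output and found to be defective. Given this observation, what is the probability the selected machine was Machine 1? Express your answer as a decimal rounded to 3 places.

Posterior probability ≈ 0.142

P(defective|M1) = 0.033; P(defective|M2) = 0.028; P(defective|M3) = 0.172.
Prior × likelihood for each source: 0.333333·0.033=0.01100, 0.333333·0.028=0.009333, 0.333333·0.172=0.05733. Summing gives P(defective) = 0.077667.
P(Machine 1 | defective) = 0.01100 / 0.077667 = 0.142.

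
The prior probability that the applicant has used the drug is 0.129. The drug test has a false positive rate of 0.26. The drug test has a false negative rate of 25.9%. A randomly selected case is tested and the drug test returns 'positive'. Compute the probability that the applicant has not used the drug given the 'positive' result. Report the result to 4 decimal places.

P(¬H | E) ≈ 0.7032

Let H be the event that the applicant has used the drug. P(H) = 0.129, so P(¬H) = 0.871. With E the 'positive' result, P(E|H) = 0.741 and P(E|¬H) = 0.26.
P(E) = 0.741·0.129 + 0.26·0.871 = 0.095589 + 0.22646 = 0.32205.
By Bayes' theorem, P(H|E) = 0.095589 / 0.32205 = 0.2968. Hence P(¬H|E) = 1 − 0.2968 = 0.7032.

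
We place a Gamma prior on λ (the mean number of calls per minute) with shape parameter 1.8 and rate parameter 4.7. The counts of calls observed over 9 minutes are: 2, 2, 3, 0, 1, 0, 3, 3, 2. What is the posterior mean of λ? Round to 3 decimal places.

Posterior mean ≈ 1.299

The Poisson likelihood adds the total count to the shape and the number of exposure periods to the rate. Here ∑xᵢ = 16 and n = 9, so shape 1.8→17.8 and rate 4.7→13.7.
Posterior mean = shape/rate = 17.8/13.7 = 1.299.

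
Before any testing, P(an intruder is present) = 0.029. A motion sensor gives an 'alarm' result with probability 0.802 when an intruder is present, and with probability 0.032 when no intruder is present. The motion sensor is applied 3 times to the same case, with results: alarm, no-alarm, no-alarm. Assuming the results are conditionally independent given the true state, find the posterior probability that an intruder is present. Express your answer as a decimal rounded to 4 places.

With H the event that an intruder is present, the joint likelihood of the observed sequence is P(data|H) = 0.802·0.198·0.198 = 0.031442 and P(data|¬H) = 0.032·0.968·0.968 = 0.029985.
Bayes: P(H|data) = 0.029·0.031442 / (0.029·0.031442 + 0.971·0.029985) = 0.00091181/0.030027 = 0.0304.

Posterior P(H) ≈ 0.0304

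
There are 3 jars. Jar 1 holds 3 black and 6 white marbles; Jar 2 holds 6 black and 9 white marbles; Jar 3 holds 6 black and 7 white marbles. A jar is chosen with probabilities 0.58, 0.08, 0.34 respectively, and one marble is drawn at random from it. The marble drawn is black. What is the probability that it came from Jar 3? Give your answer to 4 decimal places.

Tabulate prior·likelihood by source: [1] prior 0.58, lik 0.3333, product 0.1933; [2] prior 0.08, lik 0.4, product 0.03200; [3] prior 0.34, lik 0.4615, product 0.1569.
Normalizing constant = 0.38226; the posterior for Jar 3 is its product over the sum, 0.1569/0.38226 = 0.4105.

Posterior probability ≈ 0.4105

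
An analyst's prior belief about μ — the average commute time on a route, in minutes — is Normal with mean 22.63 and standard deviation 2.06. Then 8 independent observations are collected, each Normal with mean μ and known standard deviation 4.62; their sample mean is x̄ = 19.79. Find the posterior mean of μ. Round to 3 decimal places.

With known σ, the Normal prior is conjugate. Weight on the data is w = (n/σ²)/(n/σ² + 1/τ₀²) = 0.374806/(0.374806+0.235649) = 0.61398.
Posterior mean = w·x̄ + (1−w)·μ₀ = 0.61398·19.79 + 0.38602·22.63 = 20.886.

Posterior mean ≈ 20.886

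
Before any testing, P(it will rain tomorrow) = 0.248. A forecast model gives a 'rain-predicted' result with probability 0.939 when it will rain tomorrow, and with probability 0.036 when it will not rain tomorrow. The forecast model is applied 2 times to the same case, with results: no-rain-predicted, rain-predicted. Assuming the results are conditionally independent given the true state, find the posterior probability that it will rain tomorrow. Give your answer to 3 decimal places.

Posterior P(H) ≈ 0.352

Let H be the event that it will rain tomorrow; start with P(H) = 0.248. P('rain-predicted'|H) = 0.939, P('rain-predicted'|¬H) = 0.036.
Update on result 1 ('no-rain-predicted'): P(H) ← 0.061·0.2480 / (0.061·0.2480 + 0.964·0.7520) = 0.015128/0.74006 = 0.0204.
Update on result 2 ('rain-predicted'): P(H) ← 0.939·0.0204 / (0.939·0.0204 + 0.036·0.9796) = 0.019195/0.054459 = 0.3525.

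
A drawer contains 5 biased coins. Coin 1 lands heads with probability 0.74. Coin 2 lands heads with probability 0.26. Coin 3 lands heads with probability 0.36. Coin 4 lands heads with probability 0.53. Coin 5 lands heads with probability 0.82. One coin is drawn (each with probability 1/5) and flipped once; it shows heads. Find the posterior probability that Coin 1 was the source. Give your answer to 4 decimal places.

Posterior probability ≈ 0.2731

Tabulate prior·likelihood by source: [1] prior 0.2, lik 0.74, product 0.1480; [2] prior 0.2, lik 0.26, product 0.05200; [3] prior 0.2, lik 0.36, product 0.07200; [4] prior 0.2, lik 0.53, product 0.1060; [5] prior 0.2, lik 0.82, product 0.1640.
Normalizing constant = 0.54200; the posterior for Coin 1 is its product over the sum, 0.1480/0.54200 = 0.2731.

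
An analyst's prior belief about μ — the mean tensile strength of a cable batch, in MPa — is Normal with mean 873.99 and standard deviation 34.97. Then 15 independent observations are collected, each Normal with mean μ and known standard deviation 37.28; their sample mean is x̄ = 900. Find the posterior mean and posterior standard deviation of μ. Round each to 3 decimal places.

Prior precision 1/τ₀² = 1/34.97² = 0.00081773; data precision n/σ² = 15/37.28² = 0.0107929.
Posterior precision = 0.00081773 + 0.0107929 = 0.0116107, giving posterior SD = 1/√0.0116107 = 9.281.
Posterior mean = (0.00081773·873.99 + 0.0107929·900) / 0.0116107 = 898.168.

Posterior mean ≈ 898.168; posterior SD ≈ 9.281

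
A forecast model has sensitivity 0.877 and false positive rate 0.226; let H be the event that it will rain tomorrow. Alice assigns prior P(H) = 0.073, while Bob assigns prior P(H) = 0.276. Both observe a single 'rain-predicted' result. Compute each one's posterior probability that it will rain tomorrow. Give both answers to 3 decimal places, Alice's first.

The likelihood ratio for a 'rain-predicted' result is 0.877/0.226 = 3.8805.
Alice: prior odds 0.073/0.927 = 0.078749; posterior odds 0.30559; posterior probability 0.234.
Bob: prior odds 0.276/0.724 = 0.38122; posterior odds 1.4793; posterior probability 0.597.

Alice: 0.234; Bob: 0.597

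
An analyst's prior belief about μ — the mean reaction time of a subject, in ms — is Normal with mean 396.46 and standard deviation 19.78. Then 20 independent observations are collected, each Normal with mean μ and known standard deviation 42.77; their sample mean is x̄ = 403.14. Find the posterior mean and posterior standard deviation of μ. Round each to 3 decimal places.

With known σ, the Normal prior is conjugate. Weight on the data is w = (n/σ²)/(n/σ² + 1/τ₀²) = 0.0109333/(0.0109333+0.00255592) = 0.81052.
Posterior mean = w·x̄ + (1−w)·μ₀ = 0.81052·403.14 + 0.18948·396.46 = 401.874. Posterior variance = 1/(0.0109333+0.00255592) = 74.1332, so SD = 8.610.

Posterior mean ≈ 401.874; posterior SD ≈ 8.610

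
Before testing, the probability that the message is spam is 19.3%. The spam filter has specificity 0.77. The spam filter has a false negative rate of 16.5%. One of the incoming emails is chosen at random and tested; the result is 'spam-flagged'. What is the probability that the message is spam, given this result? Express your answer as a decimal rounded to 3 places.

Write H for 'the message is spam'. Prior odds H:¬H = 0.193/0.807 = 0.23916. For the 'spam-flagged' outcome, the likelihood ratio is 0.835/0.23 = 3.6304.
Posterior odds = 0.23916 × 3.6304 = 0.86825, so P(H|E) = 0.86825/(1+0.86825) = 0.465.

P(H | E) ≈ 0.465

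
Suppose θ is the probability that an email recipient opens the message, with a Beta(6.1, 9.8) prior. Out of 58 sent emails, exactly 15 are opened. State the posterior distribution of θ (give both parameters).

The binomial likelihood is conjugate to the Beta prior: with 15 successes and 43 failures, the posterior is Beta(6.1+15, 9.8+43) = Beta(21.1, 52.8).

Posterior: Beta(21.1, 52.8)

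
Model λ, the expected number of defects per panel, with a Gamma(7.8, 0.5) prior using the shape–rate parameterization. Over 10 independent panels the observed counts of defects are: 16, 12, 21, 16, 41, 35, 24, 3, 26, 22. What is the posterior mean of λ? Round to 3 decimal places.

Total count ∑xᵢ = 216 over n = 10 panels.
Gamma is conjugate to the Poisson likelihood: posterior is Gamma(shape = 7.8+216 = 223.8, rate = 0.5+10 = 10.5).
Posterior mean = shape/rate = 223.8/10.5 = 21.314.

Posterior mean ≈ 21.314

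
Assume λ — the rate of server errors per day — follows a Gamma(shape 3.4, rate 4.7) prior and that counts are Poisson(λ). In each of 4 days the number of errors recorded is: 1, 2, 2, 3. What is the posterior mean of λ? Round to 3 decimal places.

Posterior mean ≈ 1.310

Total count ∑xᵢ = 8 over n = 4 days.
Gamma is conjugate to the Poisson likelihood: posterior is Gamma(shape = 3.4+8 = 11.4, rate = 4.7+4 = 8.7).
Posterior mean = shape/rate = 11.4/8.7 = 1.310.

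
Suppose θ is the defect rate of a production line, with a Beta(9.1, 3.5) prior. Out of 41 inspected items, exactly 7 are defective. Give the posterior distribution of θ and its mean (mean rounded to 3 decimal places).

Posterior: Beta(16.1, 37.5); mean ≈ 0.300

The binomial likelihood is conjugate to the Beta prior: with 7 successes and 34 failures, the posterior is Beta(9.1+7, 3.5+34) = Beta(16.1, 37.5).
Posterior mean = α/(α+β) = 16.1/53.6 = 0.300.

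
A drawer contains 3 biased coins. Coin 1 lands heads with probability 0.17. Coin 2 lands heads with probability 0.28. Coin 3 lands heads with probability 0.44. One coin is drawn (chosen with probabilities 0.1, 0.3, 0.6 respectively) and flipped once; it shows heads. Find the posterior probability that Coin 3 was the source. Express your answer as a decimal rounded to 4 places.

Tabulate prior·likelihood by source: [1] prior 0.1, lik 0.17, product 0.01700; [2] prior 0.3, lik 0.28, product 0.08400; [3] prior 0.6, lik 0.44, product 0.2640.
Normalizing constant = 0.36500; the posterior for Coin 3 is its product over the sum, 0.2640/0.36500 = 0.7233.

Posterior probability ≈ 0.7233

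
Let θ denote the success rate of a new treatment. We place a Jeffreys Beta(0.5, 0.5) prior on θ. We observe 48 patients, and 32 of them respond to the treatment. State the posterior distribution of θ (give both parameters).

Posterior: Beta(32.5, 16.5)

The binomial likelihood is conjugate to the Beta prior: with 32 successes and 16 failures, the posterior is Beta(0.5+32, 0.5+16) = Beta(32.5, 16.5).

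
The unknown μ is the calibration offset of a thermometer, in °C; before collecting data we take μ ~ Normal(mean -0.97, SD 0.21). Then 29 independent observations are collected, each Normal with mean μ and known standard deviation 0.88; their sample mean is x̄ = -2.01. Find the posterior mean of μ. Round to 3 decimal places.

Prior precision 1/τ₀² = 1/0.21² = 22.6757; data precision n/σ² = 29/0.88² = 37.4483.
Posterior precision = 22.6757 + 37.4483 = 60.1241.
Posterior mean = (22.6757·-0.97 + 37.4483·-2.01) / 60.1241 = -1.618.

Posterior mean ≈ -1.618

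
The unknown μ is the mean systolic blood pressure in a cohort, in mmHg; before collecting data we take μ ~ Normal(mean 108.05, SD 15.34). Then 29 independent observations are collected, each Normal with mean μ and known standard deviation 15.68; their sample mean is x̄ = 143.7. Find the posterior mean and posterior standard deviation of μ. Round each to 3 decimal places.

Prior precision 1/τ₀² = 1/15.34² = 0.00424961; data precision n/σ² = 29/15.68² = 0.117952.
Posterior precision = 0.00424961 + 0.117952 = 0.122202, giving posterior SD = 1/√0.122202 = 2.861.
Posterior mean = (0.00424961·108.05 + 0.117952·143.7) / 0.122202 = 142.460.

Posterior mean ≈ 142.460; posterior SD ≈ 2.861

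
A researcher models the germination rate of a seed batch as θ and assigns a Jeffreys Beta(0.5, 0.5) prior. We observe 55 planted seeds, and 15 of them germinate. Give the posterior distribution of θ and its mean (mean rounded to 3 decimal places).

Posterior: Beta(15.5, 40.5); mean ≈ 0.277

Observing 15 successes and 40 failures updates Beta(0.5, 0.5) by adding the success and failure counts to the two shape parameters: α = 0.5+15 = 15.5, β = 0.5+40 = 40.5.
E[θ | data] = 15.5/(15.5+40.5) = 0.277.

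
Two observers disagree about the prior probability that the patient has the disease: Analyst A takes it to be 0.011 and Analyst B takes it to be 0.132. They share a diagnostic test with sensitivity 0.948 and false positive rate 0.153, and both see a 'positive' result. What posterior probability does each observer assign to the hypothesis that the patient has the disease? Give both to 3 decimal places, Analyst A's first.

Analyst A: 0.064; Analyst B: 0.485

P('+'|H) = 0.948, P('+'|¬H) = 0.153.
Analyst A: numerator 0.948·0.011 = 0.010428; evidence = 0.010428+0.153·0.989 = 0.16174; posterior = 0.064.
Analyst B: numerator 0.948·0.132 = 0.12514; evidence = 0.12514+0.153·0.868 = 0.25794; posterior = 0.485.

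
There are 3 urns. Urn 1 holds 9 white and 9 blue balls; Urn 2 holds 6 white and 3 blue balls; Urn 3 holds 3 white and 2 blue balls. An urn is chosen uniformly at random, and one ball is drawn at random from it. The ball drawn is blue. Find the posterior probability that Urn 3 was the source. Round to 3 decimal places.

Tabulate prior·likelihood by source: [1] prior 0.333333, lik 0.5, product 0.1667; [2] prior 0.333333, lik 0.3333, product 0.1111; [3] prior 0.333333, lik 0.4, product 0.1333.
Normalizing constant = 0.41111; the posterior for Urn 3 is its product over the sum, 0.1333/0.41111 = 0.324.

Posterior probability ≈ 0.324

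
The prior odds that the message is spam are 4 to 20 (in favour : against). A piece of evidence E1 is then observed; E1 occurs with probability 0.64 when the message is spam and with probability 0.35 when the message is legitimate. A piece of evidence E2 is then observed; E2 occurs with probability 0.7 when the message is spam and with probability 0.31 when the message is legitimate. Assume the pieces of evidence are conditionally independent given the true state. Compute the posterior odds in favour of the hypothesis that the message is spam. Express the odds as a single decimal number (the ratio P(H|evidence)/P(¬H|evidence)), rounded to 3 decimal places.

Posterior odds ≈ 0.826

Prior odds = 4/20 = 0.20000.
Likelihood ratio for E1 = 0.64/0.35 = 1.8286.
Likelihood ratio for E2 = 0.7/0.31 = 2.2581.
Posterior odds = prior odds × LR₁ × LR₂ = 0.82581.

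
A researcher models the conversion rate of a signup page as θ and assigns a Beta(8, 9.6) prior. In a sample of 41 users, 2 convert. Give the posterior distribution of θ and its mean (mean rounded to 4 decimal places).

The binomial likelihood is conjugate to the Beta prior: with 2 successes and 39 failures, the posterior is Beta(8+2, 9.6+39) = Beta(10, 48.6).
Posterior mean = α/(α+β) = 10/58.6 = 0.1706.

Posterior: Beta(10, 48.6); mean ≈ 0.1706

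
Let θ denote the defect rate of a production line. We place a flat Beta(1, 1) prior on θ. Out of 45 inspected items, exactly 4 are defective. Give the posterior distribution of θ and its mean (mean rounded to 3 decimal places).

Observing 4 successes and 41 failures updates Beta(1, 1) by adding the success and failure counts to the two shape parameters: α = 1+4 = 5, β = 1+41 = 42.
E[θ | data] = 5/(5+42) = 0.106.

Posterior: Beta(5, 42); mean ≈ 0.106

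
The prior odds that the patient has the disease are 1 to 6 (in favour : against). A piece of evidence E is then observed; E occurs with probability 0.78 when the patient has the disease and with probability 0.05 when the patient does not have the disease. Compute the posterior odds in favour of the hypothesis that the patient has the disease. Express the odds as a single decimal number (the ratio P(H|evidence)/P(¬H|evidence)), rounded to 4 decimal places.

Prior odds = 1/6 = 0.16667.
Likelihood ratio for E = 0.78/0.05 = 15.600.
Posterior odds = prior odds × LR = 2.6000.

Posterior odds ≈ 2.6000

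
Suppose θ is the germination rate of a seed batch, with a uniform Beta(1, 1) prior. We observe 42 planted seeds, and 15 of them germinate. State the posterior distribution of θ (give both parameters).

Observing 15 successes and 27 failures updates Beta(1, 1) by adding the success and failure counts to the two shape parameters: α = 1+15 = 16, β = 1+27 = 28.

Posterior: Beta(16, 28)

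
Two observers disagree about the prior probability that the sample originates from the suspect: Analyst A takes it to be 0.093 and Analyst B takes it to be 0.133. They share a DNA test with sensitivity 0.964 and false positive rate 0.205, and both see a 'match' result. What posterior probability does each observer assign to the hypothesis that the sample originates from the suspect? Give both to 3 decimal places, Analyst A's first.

Analyst A: 0.325; Analyst B: 0.419

The likelihood ratio for a 'match' result is 0.964/0.205 = 4.7024.
Analyst A: prior odds 0.093/0.907 = 0.10254; posterior odds 0.48217; posterior probability 0.325.
Analyst B: prior odds 0.133/0.867 = 0.15340; posterior odds 0.72137; posterior probability 0.419.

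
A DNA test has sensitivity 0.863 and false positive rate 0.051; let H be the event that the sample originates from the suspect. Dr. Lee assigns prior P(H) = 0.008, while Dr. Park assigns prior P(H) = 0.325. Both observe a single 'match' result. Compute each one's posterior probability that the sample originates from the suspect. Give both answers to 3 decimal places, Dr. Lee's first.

Dr. Lee: 0.120; Dr. Park: 0.891

The likelihood ratio for a 'match' result is 0.863/0.051 = 16.922.
Dr. Lee: prior odds 0.008/0.992 = 0.0080645; posterior odds 0.13646; posterior probability 0.120.
Dr. Park: prior odds 0.325/0.675 = 0.48148; posterior odds 8.1474; posterior probability 0.891.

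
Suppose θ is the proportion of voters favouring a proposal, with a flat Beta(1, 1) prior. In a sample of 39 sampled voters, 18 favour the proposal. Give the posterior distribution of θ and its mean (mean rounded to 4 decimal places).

Posterior: Beta(19, 22); mean ≈ 0.4634

The binomial likelihood is conjugate to the Beta prior: with 18 successes and 21 failures, the posterior is Beta(1+18, 1+21) = Beta(19, 22).
Posterior mean = α/(α+β) = 19/41 = 0.4634.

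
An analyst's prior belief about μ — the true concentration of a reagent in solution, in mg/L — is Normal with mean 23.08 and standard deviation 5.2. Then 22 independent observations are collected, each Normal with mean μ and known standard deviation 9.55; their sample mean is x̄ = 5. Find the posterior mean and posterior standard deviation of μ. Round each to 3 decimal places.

Posterior mean ≈ 7.403; posterior SD ≈ 1.896

Prior precision 1/τ₀² = 1/5.2² = 0.0369822; data precision n/σ² = 22/9.55² = 0.241221.
Posterior precision = 0.0369822 + 0.241221 = 0.278204, giving posterior SD = 1/√0.278204 = 1.896.
Posterior mean = (0.0369822·23.08 + 0.241221·5) / 0.278204 = 7.403.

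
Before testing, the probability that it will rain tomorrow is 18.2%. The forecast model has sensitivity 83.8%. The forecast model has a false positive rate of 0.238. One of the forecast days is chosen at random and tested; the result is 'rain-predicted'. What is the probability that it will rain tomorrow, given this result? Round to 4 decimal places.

Write H for 'it will rain tomorrow'. Prior odds H:¬H = 0.182/0.818 = 0.22249. For the 'rain-predicted' outcome, the likelihood ratio is 0.838/0.238 = 3.5210.
Posterior odds = 0.22249 × 3.5210 = 0.78340, so P(H|E) = 0.78340/(1+0.78340) = 0.4393.

P(H | E) ≈ 0.4393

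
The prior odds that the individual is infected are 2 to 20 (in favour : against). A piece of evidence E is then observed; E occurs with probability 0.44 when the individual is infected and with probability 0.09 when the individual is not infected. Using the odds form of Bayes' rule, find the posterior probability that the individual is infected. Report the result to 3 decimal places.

Prior odds = 2/20 = 0.10000.
Likelihood ratio for E = 0.44/0.09 = 4.8889.
Posterior odds = prior odds × LR = 0.48889.
Posterior probability = odds/(1+odds) = 0.48889/1.4889 = 0.328.

Posterior probability ≈ 0.328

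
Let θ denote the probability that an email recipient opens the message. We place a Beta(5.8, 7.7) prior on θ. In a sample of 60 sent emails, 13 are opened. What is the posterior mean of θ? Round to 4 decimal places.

Posterior mean ≈ 0.2558

Observing 13 successes and 47 failures updates Beta(5.8, 7.7) by adding the success and failure counts to the two shape parameters: α = 5.8+13 = 18.8, β = 7.7+47 = 54.7.
Posterior mean = α/(α+β) = 18.8/73.5 = 0.2558.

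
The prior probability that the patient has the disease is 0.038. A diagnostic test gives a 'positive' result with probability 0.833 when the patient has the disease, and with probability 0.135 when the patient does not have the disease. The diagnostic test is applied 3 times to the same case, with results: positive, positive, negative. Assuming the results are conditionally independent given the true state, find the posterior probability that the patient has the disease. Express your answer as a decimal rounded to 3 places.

Posterior P(H) ≈ 0.225

With H the event that the patient has the disease, the joint likelihood of the observed sequence is P(data|H) = 0.833·0.833·0.167 = 0.11588 and P(data|¬H) = 0.135·0.135·0.865 = 0.015765.
Bayes: P(H|data) = 0.038·0.11588 / (0.038·0.11588 + 0.962·0.015765) = 0.0044034/0.019569 = 0.2250.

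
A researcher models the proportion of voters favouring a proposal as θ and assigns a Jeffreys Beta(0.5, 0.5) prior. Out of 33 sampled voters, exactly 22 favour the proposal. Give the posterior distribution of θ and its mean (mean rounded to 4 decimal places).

The binomial likelihood is conjugate to the Beta prior: with 22 successes and 11 failures, the posterior is Beta(0.5+22, 0.5+11) = Beta(22.5, 11.5).
E[θ | data] = 22.5/(22.5+11.5) = 0.6618.

Posterior: Beta(22.5, 11.5); mean ≈ 0.6618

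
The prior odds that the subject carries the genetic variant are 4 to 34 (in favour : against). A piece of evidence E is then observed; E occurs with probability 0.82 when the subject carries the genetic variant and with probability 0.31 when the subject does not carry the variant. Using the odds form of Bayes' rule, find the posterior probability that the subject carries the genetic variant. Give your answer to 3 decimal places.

Posterior probability ≈ 0.237

Prior odds = 4/34 = 0.11765. In log-odds, ln(0.11765) = -2.1401.
Add log likelihood ratio: ln(2.6452) = 0.97273.
Posterior log-odds = -1.1673, so posterior odds = exp(-1.1673) = 0.31120. Converting, P(H|E) = 0.31120/1.3112 = 0.237.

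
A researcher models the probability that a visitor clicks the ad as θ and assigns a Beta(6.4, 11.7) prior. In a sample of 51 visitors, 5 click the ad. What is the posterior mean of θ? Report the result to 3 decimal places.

Observing 5 successes and 46 failures updates Beta(6.4, 11.7) by adding the success and failure counts to the two shape parameters: α = 6.4+5 = 11.4, β = 11.7+46 = 57.7.
Posterior mean = α/(α+β) = 11.4/69.1 = 0.165.

Posterior mean ≈ 0.165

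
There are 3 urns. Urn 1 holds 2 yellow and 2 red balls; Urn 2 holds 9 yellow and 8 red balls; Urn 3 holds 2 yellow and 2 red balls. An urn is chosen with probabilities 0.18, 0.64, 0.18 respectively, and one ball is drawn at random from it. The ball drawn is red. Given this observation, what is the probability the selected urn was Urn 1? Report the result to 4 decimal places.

Posterior probability ≈ 0.1870

Tabulate prior·likelihood by source: [1] prior 0.18, lik 0.5, product 0.09000; [2] prior 0.64, lik 0.4706, product 0.3012; [3] prior 0.18, lik 0.5, product 0.09000.
Normalizing constant = 0.48118; the posterior for Urn 1 is its product over the sum, 0.09000/0.48118 = 0.1870.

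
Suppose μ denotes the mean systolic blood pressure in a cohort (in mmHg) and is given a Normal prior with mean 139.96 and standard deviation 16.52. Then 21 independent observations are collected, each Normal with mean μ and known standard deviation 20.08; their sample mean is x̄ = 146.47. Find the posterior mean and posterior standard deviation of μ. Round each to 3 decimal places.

Posterior mean ≈ 146.042; posterior SD ≈ 4.235

Prior precision 1/τ₀² = 1/16.52² = 0.00366421; data precision n/σ² = 21/20.08² = 0.0520825.
Posterior precision = 0.00366421 + 0.0520825 = 0.0557467, giving posterior SD = 1/√0.0557467 = 4.235.
Posterior mean = (0.00366421·139.96 + 0.0520825·146.47) / 0.0557467 = 146.042.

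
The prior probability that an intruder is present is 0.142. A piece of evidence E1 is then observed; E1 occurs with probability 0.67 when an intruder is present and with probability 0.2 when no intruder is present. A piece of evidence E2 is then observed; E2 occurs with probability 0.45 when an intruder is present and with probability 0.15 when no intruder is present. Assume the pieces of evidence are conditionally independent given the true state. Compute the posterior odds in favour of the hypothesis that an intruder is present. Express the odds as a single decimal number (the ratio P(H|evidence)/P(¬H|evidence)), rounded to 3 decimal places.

Prior odds = 0.142/(1−0.142) = 0.16550. In log-odds, ln(0.16550) = -1.7988.
Add log likelihood ratios: ln(3.3500) + ln(3.0000) = 2.3076.
Posterior log-odds = 0.50880, so posterior odds = exp(0.50880) = 1.6633.

Posterior odds ≈ 1.663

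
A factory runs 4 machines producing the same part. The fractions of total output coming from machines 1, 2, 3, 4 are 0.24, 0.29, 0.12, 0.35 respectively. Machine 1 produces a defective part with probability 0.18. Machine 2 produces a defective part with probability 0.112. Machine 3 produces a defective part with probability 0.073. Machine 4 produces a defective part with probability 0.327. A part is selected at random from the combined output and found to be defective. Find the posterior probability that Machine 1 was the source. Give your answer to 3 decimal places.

Posterior probability ≈ 0.217

P(defective|M1) = 0.18; P(defective|M2) = 0.112; P(defective|M3) = 0.073; P(defective|M4) = 0.327.
Prior × likelihood for each source: 0.24·0.18=0.04320, 0.29·0.112=0.03248, 0.12·0.073=0.008760, 0.35·0.327=0.1144. Summing gives P(defective) = 0.19889.
P(Machine 1 | defective) = 0.04320 / 0.19889 = 0.217.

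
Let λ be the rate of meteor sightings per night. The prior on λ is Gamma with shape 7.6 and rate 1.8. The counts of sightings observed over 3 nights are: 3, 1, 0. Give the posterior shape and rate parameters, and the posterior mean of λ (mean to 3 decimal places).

Total count ∑xᵢ = 4 over n = 3 nights.
Gamma is conjugate to the Poisson likelihood: posterior is Gamma(shape = 7.6+4 = 11.6, rate = 1.8+3 = 4.8).
Posterior mean = shape/rate = 11.6/4.8 = 2.417.

Posterior: Gamma(shape=11.6, rate=4.8); mean ≈ 2.417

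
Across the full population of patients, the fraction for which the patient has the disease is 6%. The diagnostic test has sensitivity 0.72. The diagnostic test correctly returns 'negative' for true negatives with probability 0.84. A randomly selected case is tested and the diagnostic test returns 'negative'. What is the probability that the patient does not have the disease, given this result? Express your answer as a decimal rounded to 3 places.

Write H for 'the patient has the disease'. Prior odds H:¬H = 0.06/0.94 = 0.063830. For the 'negative' outcome, the likelihood ratio is 0.28/0.84 = 0.33333.
Posterior odds = 0.063830 × 0.33333 = 0.021277, so P(H|E) = 0.021277/(1+0.021277) = 0.021. Then P(¬H|E) = 1 − 0.021 = 0.979.

P(¬H | E) ≈ 0.979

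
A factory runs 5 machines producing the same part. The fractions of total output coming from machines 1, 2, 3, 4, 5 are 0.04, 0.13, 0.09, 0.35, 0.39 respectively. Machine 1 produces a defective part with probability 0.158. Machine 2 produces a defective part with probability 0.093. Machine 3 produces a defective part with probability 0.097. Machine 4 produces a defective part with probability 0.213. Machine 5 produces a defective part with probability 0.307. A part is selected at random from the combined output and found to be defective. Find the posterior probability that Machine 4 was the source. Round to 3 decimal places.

Tabulate prior·likelihood by source: [1] prior 0.04, lik 0.158, product 0.006320; [2] prior 0.13, lik 0.093, product 0.01209; [3] prior 0.09, lik 0.097, product 0.008730; [4] prior 0.35, lik 0.213, product 0.07455; [5] prior 0.39, lik 0.307, product 0.1197.
Normalizing constant = 0.22142; the posterior for Machine 4 is its product over the sum, 0.07455/0.22142 = 0.337.

Posterior probability ≈ 0.337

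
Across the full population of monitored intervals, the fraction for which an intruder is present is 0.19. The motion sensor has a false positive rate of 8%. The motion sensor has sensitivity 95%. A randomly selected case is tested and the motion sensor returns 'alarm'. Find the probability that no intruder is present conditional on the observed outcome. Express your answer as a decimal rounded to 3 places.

P(¬H | E) ≈ 0.264

Write H for 'an intruder is present'. Prior odds H:¬H = 0.19/0.81 = 0.23457. For the 'alarm' outcome, the likelihood ratio is 0.95/0.08 = 11.875.
Posterior odds = 0.23457 × 11.875 = 2.7855, so P(H|E) = 2.7855/(1+2.7855) = 0.736. Then P(¬H|E) = 1 − 0.736 = 0.264.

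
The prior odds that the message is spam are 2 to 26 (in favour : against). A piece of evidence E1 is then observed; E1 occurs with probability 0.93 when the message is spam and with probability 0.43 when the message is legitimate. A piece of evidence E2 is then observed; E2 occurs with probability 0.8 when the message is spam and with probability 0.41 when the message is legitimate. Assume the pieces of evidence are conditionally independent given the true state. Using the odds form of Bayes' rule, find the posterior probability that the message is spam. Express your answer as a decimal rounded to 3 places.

Posterior probability ≈ 0.245

Prior odds = 2/26 = 0.076923.
Likelihood ratio for E1 = 0.93/0.43 = 2.1628.
Likelihood ratio for E2 = 0.8/0.41 = 1.9512.
Posterior odds = prior odds × LR₁ × LR₂ = 0.32462.
Posterior probability = odds/(1+odds) = 0.32462/1.3246 = 0.245.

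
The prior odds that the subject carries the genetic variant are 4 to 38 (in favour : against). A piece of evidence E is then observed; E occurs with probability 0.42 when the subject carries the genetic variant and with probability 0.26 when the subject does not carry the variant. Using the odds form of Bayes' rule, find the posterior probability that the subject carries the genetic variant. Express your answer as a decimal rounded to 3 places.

Posterior probability ≈ 0.145

Prior odds = 4/38 = 0.10526.
Likelihood ratio for E = 0.42/0.26 = 1.6154.
Posterior odds = prior odds × LR = 0.17004.
Posterior probability = odds/(1+odds) = 0.17004/1.1700 = 0.145.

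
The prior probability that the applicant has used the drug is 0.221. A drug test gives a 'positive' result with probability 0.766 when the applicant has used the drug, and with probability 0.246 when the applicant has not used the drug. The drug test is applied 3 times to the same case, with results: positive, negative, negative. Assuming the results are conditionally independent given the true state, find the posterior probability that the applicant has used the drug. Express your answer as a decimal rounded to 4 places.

With H the event that the applicant has used the drug, the joint likelihood of the observed sequence is P(data|H) = 0.766·0.234·0.234 = 0.041943 and P(data|¬H) = 0.246·0.754·0.754 = 0.13985.
Bayes: P(H|data) = 0.221·0.041943 / (0.221·0.041943 + 0.779·0.13985) = 0.0092694/0.11822 = 0.0784.

Posterior P(H) ≈ 0.0784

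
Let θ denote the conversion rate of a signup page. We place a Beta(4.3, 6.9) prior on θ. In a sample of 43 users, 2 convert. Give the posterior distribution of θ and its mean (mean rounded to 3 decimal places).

Observing 2 successes and 41 failures updates Beta(4.3, 6.9) by adding the success and failure counts to the two shape parameters: α = 4.3+2 = 6.3, β = 6.9+41 = 47.9.
Posterior mean = α/(α+β) = 6.3/54.2 = 0.116.

Posterior: Beta(6.3, 47.9); mean ≈ 0.116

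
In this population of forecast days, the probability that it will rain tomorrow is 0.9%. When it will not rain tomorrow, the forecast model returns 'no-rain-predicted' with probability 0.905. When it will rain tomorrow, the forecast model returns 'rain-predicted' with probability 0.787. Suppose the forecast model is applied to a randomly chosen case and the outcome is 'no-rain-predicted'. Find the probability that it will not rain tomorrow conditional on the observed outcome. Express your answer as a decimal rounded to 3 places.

Write H for 'it will rain tomorrow'. Prior odds H:¬H = 0.009/0.991 = 0.0090817. For the 'no-rain-predicted' outcome, the likelihood ratio is 0.213/0.905 = 0.23536.
Posterior odds = 0.0090817 × 0.23536 = 0.0021375, so P(H|E) = 0.0021375/(1+0.0021375) = 0.002. Then P(¬H|E) = 1 − 0.002 = 0.998.

P(¬H | E) ≈ 0.998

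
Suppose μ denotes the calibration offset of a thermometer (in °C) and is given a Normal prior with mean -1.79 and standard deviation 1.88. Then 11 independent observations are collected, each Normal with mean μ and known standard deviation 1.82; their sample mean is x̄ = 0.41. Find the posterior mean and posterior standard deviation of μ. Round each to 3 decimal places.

Prior precision 1/τ₀² = 1/1.88² = 0.282933; data precision n/σ² = 11/1.82² = 3.32085.
Posterior precision = 0.282933 + 3.32085 = 3.60379, giving posterior SD = 1/√3.60379 = 0.527.
Posterior mean = (0.282933·-1.79 + 3.32085·0.41) / 3.60379 = 0.237.

Posterior mean ≈ 0.237; posterior SD ≈ 0.527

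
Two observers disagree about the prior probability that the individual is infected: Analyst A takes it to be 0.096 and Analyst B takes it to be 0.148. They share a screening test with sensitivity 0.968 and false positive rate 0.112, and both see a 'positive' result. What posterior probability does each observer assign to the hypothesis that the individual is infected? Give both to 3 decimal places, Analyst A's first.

Analyst A: 0.479; Analyst B: 0.600

The likelihood ratio for a 'positive' result is 0.968/0.112 = 8.6429.
Analyst A: prior odds 0.096/0.904 = 0.10619; posterior odds 0.91783; posterior probability 0.479.
Analyst B: prior odds 0.148/0.852 = 0.17371; posterior odds 1.5013; posterior probability 0.600.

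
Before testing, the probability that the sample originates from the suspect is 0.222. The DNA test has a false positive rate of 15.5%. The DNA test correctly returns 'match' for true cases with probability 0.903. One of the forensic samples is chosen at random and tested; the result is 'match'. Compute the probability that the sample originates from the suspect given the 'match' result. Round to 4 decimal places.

Write H for 'the sample originates from the suspect'. Prior odds H:¬H = 0.222/0.778 = 0.28535. For the 'match' outcome, the likelihood ratio is 0.903/0.155 = 5.8258.
Posterior odds = 0.28535 × 5.8258 = 1.6624, so P(H|E) = 1.6624/(1+1.6624) = 0.6244.

P(H | E) ≈ 0.6244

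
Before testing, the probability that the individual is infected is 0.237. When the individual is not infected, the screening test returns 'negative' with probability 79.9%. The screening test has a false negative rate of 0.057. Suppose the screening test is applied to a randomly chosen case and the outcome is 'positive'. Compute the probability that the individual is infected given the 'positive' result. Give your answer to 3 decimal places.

P(H | E) ≈ 0.593

Let H be the event that the individual is infected. P(H) = 0.237, so P(¬H) = 0.763. With E the 'positive' result, P(E|H) = 0.943 and P(E|¬H) = 0.201.
P(E) = 0.943·0.237 + 0.201·0.763 = 0.22349 + 0.15336 = 0.37685.
By Bayes' theorem, P(H|E) = 0.22349 / 0.37685 = 0.593.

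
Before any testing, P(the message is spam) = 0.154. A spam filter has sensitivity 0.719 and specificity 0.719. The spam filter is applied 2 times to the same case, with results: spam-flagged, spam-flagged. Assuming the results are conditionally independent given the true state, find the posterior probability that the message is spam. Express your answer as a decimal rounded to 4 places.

With H the event that the message is spam, the joint likelihood of the observed sequence is P(data|H) = 0.719·0.719 = 0.51696 and P(data|¬H) = 0.281·0.281 = 0.078961.
Bayes: P(H|data) = 0.154·0.51696 / (0.154·0.51696 + 0.846·0.078961) = 0.079612/0.14641 = 0.5437.

Posterior P(H) ≈ 0.5437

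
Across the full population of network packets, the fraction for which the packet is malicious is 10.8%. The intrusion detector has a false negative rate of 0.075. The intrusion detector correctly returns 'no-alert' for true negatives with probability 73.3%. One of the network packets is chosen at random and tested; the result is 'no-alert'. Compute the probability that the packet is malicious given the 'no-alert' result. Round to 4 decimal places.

P(H | E) ≈ 0.0122

Write H for 'the packet is malicious'. Prior odds H:¬H = 0.108/0.892 = 0.12108. For the 'no-alert' outcome, the likelihood ratio is 0.075/0.733 = 0.10232.
Posterior odds = 0.12108 × 0.10232 = 0.012388, so P(H|E) = 0.012388/(1+0.012388) = 0.0122.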